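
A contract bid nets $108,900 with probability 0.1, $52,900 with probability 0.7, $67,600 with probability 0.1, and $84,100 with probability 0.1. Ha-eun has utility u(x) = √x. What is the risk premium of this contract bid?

$1,089

E[u] = 0.1·√108900 + 0.7·√52900 + 0.1·√67600 + 0.1·√84100 = 0.1·330 + 0.7·230 + 0.1·260 + 0.1·290 = 249
CE = (249)² = 62001
Risk premium = EV − CE = 63090 − 62001 = 1089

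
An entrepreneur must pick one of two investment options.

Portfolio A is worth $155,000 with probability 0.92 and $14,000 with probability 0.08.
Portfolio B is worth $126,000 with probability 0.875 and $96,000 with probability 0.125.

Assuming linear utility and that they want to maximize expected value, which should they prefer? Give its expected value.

Portfolio A = 0.92 × 155000 + 0.08 × 14000 = 142600 + 1120 = 143720
Portfolio B = 0.875 × 126000 + 0.125 × 96000 = 110250 + 12000 = 122250

Portfolio A ($143,720)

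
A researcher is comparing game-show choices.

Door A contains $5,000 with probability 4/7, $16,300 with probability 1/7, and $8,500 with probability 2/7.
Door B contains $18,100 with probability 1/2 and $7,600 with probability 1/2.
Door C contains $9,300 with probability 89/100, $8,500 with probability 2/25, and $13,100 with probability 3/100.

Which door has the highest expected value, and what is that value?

Door B ($12,850)

Door A = 4/7 × 5000 + 1/7 × 16300 + 2/7 × 8500 = 2857.1429 + 2328.5714 + 2428.5714 = 7614.2857
Door B = 1/2 × 18100 + 1/2 × 7600 = 9050 + 3800 = 12850
Door C = 89/100 × 9300 + 2/25 × 8500 + 3/100 × 13100 = 8277 + 680 + 393 = 9350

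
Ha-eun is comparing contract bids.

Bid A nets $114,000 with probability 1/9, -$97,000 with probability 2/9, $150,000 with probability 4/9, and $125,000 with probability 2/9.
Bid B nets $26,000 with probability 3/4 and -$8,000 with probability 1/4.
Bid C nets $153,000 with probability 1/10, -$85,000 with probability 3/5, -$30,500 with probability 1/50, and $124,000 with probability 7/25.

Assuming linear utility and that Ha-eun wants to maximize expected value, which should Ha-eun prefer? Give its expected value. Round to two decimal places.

Bid A ($85,555.56)

Bid A = 1/9 × 114000 + 2/9 × (-97000) + 4/9 × 150000 + 2/9 × 125000 = 12666.6667 − 21555.5556 + 66666.6667 + 27777.7778 = 85555.5556
Bid B = 3/4 × 26000 + 1/4 × (-8000) = 19500 − 2000 = 17500
Bid C = 1/10 × 153000 + 3/5 × (-85000) + 1/50 × (-30500) + 7/25 × 124000 = 15300 − 51000 − 610 + 34720 = -1590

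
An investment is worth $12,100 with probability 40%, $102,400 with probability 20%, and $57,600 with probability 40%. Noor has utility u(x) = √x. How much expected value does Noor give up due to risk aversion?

E[u] = 0.4·√12100 + 0.2·√102400 + 0.4·√57600 = 0.4·110 + 0.2·320 + 0.4·240 = 204
CE = (204)² = 41616
Risk premium = EV − CE = 48360 − 41616 = 6744

$6,744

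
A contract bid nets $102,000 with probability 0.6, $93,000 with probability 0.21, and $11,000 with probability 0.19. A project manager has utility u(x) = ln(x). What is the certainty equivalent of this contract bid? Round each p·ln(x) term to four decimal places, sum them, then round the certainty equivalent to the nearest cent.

E[u] = 0.6·ln(102000) + 0.21·ln(93000) + 0.19·ln(11000) = 6.9196 + 2.4025 + 1.7681 = 11.0902
CE = e^11.0902 ≈ 65525.85

$65,525.85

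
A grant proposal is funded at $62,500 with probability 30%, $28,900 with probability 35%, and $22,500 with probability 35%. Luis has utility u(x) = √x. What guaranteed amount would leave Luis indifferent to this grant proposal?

$34,969

E[u] = 0.3·√62500 + 0.35·√28900 + 0.35·√22500 = 0.3·250 + 0.35·170 + 0.35·150 = 187
CE = (187)² = 34969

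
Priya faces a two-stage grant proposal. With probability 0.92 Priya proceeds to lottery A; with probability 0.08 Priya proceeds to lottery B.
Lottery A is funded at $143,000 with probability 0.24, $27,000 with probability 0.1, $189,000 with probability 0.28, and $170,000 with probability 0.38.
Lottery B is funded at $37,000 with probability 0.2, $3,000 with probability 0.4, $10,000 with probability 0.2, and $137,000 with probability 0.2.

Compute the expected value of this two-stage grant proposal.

$145,216.80

EV(A) = 0.24 × 143000 + 0.1 × 27000 + 0.28 × 189000 + 0.38 × 170000 = 34320 + 2700 + 52920 + 64600 = 154540
EV(B) = 0.2 × 37000 + 0.4 × 3000 + 0.2 × 10000 + 0.2 × 137000 = 7400 + 1200 + 2000 + 27400 = 38000
Overall = 0.92 × 154540 + 0.08 × 38000 = 142176.8 + 3040 = 145216.8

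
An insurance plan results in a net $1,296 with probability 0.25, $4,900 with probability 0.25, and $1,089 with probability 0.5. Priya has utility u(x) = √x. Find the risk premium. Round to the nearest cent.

$244.50

E[u] = 0.25·√1296 + 0.25·√4900 + 0.5·√1089 = 0.25·36 + 0.25·70 + 0.5·33 = 43
CE = (43)² = 1849
Risk premium = EV − CE = 2093.5 − 1849 = 244.5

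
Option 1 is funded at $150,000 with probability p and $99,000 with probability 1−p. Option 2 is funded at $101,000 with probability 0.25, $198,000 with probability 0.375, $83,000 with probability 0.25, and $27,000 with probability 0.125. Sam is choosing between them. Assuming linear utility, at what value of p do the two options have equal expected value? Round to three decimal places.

EV(Option 2) = 0.25 × 101000 + 0.375 × 198000 + 0.25 × 83000 + 0.125 × 27000 = 25250 + 74250 + 20750 + 3375 = 123625
p·150000 + (1−p)·99000 = 123625
51000p + 99000 = 123625
p = (123625 − 99000) / 51000

p = 0.483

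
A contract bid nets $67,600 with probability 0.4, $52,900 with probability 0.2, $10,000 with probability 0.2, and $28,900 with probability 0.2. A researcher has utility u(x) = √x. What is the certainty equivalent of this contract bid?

E[u] = 0.4·√67600 + 0.2·√52900 + 0.2·√10000 + 0.2·√28900 = 0.4·260 + 0.2·230 + 0.2·100 + 0.2·170 = 204
CE = (204)² = 41616

$41,616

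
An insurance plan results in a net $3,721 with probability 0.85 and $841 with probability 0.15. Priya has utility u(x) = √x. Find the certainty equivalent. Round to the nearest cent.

$3,158.44

E[u] = 0.85·√3721 + 0.15·√841 = 0.85·61 + 0.15·29 = 56.2
CE = (56.2)² = 3158.44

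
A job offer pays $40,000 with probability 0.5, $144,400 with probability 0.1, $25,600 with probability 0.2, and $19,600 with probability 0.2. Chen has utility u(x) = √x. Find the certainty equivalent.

$39,204

E[u] = 0.5·√40000 + 0.1·√144400 + 0.2·√25600 + 0.2·√19600 = 0.5·200 + 0.1·380 + 0.2·160 + 0.2·140 = 198
CE = (198)² = 39204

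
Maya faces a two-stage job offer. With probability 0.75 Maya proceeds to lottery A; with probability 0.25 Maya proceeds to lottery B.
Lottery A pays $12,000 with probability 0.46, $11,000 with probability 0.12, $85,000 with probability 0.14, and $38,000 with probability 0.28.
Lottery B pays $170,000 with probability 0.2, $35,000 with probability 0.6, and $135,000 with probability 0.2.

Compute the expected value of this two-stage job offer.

$42,535

EV(A) = 0.46 × 12000 + 0.12 × 11000 + 0.14 × 85000 + 0.28 × 38000 = 5520 + 1320 + 11900 + 10640 = 29380
EV(B) = 0.2 × 170000 + 0.6 × 35000 + 0.2 × 135000 = 34000 + 21000 + 27000 = 82000
Overall = 0.75 × 29380 + 0.25 × 82000 = 22035 + 20500 = 42535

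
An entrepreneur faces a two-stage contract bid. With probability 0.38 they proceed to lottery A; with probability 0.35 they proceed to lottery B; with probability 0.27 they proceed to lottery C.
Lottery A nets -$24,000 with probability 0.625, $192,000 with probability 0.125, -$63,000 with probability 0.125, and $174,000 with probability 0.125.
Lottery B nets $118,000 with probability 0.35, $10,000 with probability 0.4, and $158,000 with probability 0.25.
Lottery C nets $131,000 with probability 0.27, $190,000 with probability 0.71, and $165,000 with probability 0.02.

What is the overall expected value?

EV(A) = 0.625 × (-24000) + 0.125 × 192000 + 0.125 × (-63000) + 0.125 × 174000 = -15000 + 24000 − 7875 + 21750 = 22875
EV(B) = 0.35 × 118000 + 0.4 × 10000 + 0.25 × 158000 = 41300 + 4000 + 39500 = 84800
EV(C) = 0.27 × 131000 + 0.71 × 190000 + 0.02 × 165000 = 35370 + 134900 + 3300 = 173570
Overall = 0.38 × 22875 + 0.35 × 84800 + 0.27 × 173570 = 8692.5 + 29680 + 46863.9 = 85236.4

$85,236.40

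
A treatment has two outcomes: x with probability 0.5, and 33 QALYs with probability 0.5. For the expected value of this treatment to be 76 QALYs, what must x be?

x = 119 QALYs

0.5·x + 0.5·33 = 76
0.5·x = 76 − 16.5 = 59.5
x = 59.5 / 0.5 = 119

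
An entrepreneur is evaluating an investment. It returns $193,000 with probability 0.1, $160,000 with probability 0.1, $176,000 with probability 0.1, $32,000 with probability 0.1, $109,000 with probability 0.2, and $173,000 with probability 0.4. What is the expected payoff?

$147,100

EV = 0.1 × 193000 + 0.1 × 160000 + 0.1 × 176000 + 0.1 × 32000 + 0.2 × 109000 + 0.4 × 173000 = 19300 + 16000 + 17600 + 3200 + 21800 + 69200 = 147100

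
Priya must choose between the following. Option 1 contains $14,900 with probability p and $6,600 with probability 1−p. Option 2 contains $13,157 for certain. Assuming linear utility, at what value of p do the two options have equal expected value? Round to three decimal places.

p = 0.790

p·14900 + (1−p)·6600 = 13157
8300p + 6600 = 13157
p = (13157 − 6600) / 8300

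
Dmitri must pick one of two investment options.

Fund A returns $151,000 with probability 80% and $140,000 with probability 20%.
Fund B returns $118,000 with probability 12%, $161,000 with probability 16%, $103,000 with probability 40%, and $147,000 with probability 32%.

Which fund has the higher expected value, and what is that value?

Fund A = 0.8 × 151000 + 0.2 × 140000 = 120800 + 28000 = 148800
Fund B = 0.12 × 118000 + 0.16 × 161000 + 0.4 × 103000 + 0.32 × 147000 = 14160 + 25760 + 41200 + 47040 = 128160

Fund A ($148,800)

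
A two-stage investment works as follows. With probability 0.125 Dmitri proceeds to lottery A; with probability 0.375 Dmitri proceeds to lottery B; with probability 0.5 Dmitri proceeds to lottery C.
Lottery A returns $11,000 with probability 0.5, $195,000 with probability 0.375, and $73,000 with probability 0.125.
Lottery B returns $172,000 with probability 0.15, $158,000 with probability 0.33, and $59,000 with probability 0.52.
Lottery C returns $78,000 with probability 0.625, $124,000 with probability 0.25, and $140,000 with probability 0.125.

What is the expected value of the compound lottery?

EV(A) = 0.5 × 11000 + 0.375 × 195000 + 0.125 × 73000 = 5500 + 73125 + 9125 = 87750
EV(B) = 0.15 × 172000 + 0.33 × 158000 + 0.52 × 59000 = 25800 + 52140 + 30680 = 108620
EV(C) = 0.625 × 78000 + 0.25 × 124000 + 0.125 × 140000 = 48750 + 31000 + 17500 = 97250
Overall = 0.125 × 87750 + 0.375 × 108620 + 0.5 × 97250 = 10968.75 + 40732.5 + 48625 = 100326.25

$100,326.25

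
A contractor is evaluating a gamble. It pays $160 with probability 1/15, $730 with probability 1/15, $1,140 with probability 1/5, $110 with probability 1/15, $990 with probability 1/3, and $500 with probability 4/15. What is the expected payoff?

$758

EV = 1/15 × 160 + 1/15 × 730 + 1/5 × 1140 + 1/15 × 110 + 1/3 × 990 + 4/15 × 500 = 10.6667 + 48.6667 + 228 + 7.3333 + 330 + 133.3333 = 758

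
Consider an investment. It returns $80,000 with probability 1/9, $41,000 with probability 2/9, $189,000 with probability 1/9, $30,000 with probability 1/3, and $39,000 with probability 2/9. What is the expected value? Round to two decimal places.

EV = 1/9 × 80000 + 2/9 × 41000 + 1/9 × 189000 + 1/3 × 30000 + 2/9 × 39000 = 8888.8889 + 9111.1111 + 21000 + 10000 + 8666.6667 = 57666.6667

$57,666.67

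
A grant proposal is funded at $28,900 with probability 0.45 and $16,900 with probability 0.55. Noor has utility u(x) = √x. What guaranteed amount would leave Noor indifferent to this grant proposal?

$21,904

E[u] = 0.45·√28900 + 0.55·√16900 = 0.45·170 + 0.55·130 = 148
CE = (148)² = 21904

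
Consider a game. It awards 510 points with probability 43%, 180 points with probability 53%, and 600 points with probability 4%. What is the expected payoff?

338.7 points

EV = 0.43 × 510 + 0.53 × 180 + 0.04 × 600 = 219.3 + 95.4 + 24 = 338.7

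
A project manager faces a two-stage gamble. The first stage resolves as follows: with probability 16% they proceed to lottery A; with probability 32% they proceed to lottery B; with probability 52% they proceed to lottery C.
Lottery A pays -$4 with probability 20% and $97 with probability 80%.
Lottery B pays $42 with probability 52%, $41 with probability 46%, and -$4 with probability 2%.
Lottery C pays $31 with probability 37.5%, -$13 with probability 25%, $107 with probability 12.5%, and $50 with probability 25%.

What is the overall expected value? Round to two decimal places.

$43.10

EV(A) = 0.2 × (-4) + 0.8 × 97 = -0.8 + 77.6 = 76.8
EV(B) = 0.52 × 42 + 0.46 × 41 + 0.02 × (-4) = 21.84 + 18.86 − 0.08 = 40.62
EV(C) = 0.375 × 31 + 0.25 × (-13) + 0.125 × 107 + 0.25 × 50 = 11.625 − 3.25 + 13.375 + 12.5 = 34.25
Overall = 0.16 × 76.8 + 0.32 × 40.62 + 0.52 × 34.25 = 12.288 + 12.9984 + 17.81 = 43.0964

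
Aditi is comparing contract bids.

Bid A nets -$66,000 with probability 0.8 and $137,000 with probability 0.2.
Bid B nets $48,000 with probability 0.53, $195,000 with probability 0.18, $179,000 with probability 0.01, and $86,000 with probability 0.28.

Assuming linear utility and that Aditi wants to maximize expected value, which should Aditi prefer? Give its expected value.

Bid A = 0.8 × (-66000) + 0.2 × 137000 = -52800 + 27400 = -25400
Bid B = 0.53 × 48000 + 0.18 × 195000 + 0.01 × 179000 + 0.28 × 86000 = 25440 + 35100 + 1790 + 24080 = 86410

Bid B ($86,410)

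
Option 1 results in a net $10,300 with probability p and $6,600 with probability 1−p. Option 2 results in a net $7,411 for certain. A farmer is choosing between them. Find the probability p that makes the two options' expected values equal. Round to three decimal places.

p·10300 + (1−p)·6600 = 7411
3700p + 6600 = 7411
p = (7411 − 6600) / 3700

p = 0.219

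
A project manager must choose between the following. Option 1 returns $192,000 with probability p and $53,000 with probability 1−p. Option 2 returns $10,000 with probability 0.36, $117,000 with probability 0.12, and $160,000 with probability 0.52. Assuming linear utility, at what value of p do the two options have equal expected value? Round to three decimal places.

EV(Option 2) = 0.36 × 10000 + 0.12 × 117000 + 0.52 × 160000 = 3600 + 14040 + 83200 = 100840
p·192000 + (1−p)·53000 = 100840
139000p + 53000 = 100840
p = (100840 − 53000) / 139000

p = 0.344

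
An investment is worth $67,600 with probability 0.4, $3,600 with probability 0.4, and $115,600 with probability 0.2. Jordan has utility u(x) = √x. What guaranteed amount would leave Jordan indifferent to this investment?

$38,416

E[u] = 0.4·√67600 + 0.4·√3600 + 0.2·√115600 = 0.4·260 + 0.4·60 + 0.2·340 = 196
CE = (196)² = 38416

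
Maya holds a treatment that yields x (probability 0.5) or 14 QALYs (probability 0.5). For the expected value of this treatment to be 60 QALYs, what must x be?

x = 106 QALYs

0.5·x + 0.5·14 = 60
0.5·x = 60 − 7 = 53
x = 53 / 0.5 = 106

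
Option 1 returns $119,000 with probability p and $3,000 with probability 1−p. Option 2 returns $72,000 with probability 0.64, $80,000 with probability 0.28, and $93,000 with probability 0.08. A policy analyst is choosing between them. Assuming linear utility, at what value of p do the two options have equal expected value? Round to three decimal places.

p = 0.629

EV(Option 2) = 0.64 × 72000 + 0.28 × 80000 + 0.08 × 93000 = 46080 + 22400 + 7440 = 75920
p·119000 + (1−p)·3000 = 75920
116000p + 3000 = 75920
p = (75920 − 3000) / 116000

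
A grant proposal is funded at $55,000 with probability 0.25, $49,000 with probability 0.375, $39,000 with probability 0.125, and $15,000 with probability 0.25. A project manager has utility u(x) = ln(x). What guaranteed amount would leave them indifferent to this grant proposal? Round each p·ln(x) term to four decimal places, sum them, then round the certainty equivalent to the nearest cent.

E[u] = 0.25·ln(55000) + 0.375·ln(49000) + 0.125·ln(39000) + 0.25·ln(15000) = 2.7288 + 4.0498 + 1.3214 + 2.4040 = 10.5040
CE = e^10.5040 ≈ 36461.06

$36,461.06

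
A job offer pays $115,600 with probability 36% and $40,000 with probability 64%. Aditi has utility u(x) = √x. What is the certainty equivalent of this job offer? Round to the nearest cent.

$62,700.16

E[u] = 0.36·√115600 + 0.64·√40000 = 0.36·340 + 0.64·200 = 250.4
CE = (250.4)² = 62700.16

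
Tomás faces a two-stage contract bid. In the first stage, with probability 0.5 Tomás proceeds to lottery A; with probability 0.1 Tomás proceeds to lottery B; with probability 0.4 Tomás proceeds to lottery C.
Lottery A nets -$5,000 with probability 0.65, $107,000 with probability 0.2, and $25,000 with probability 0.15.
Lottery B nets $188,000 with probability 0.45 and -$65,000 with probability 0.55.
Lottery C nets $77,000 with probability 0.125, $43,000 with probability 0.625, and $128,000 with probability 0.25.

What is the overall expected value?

EV(A) = 0.65 × (-5000) + 0.2 × 107000 + 0.15 × 25000 = -3250 + 21400 + 3750 = 21900
EV(B) = 0.45 × 188000 + 0.55 × (-65000) = 84600 − 35750 = 48850
EV(C) = 0.125 × 77000 + 0.625 × 43000 + 0.25 × 128000 = 9625 + 26875 + 32000 = 68500
Overall = 0.5 × 21900 + 0.1 × 48850 + 0.4 × 68500 = 10950 + 4885 + 27400 = 43235

$43,235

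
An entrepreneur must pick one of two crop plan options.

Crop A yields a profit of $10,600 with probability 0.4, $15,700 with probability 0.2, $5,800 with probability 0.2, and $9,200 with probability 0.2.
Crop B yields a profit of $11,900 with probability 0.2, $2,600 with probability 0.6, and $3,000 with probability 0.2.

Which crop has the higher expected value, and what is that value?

Crop A ($10,380)

Crop A = 0.4 × 10600 + 0.2 × 15700 + 0.2 × 5800 + 0.2 × 9200 = 4240 + 3140 + 1160 + 1840 = 10380
Crop B = 0.2 × 11900 + 0.6 × 2600 + 0.2 × 3000 = 2380 + 1560 + 600 = 4540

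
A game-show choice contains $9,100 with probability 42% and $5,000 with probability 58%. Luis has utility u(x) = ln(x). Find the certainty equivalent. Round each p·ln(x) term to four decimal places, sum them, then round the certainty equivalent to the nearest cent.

$6,429.81

E[u] = 0.42·ln(9100) + 0.58·ln(5000) = 3.8287 + 4.9400 = 8.7687
CE = e^8.7687 ≈ 6429.81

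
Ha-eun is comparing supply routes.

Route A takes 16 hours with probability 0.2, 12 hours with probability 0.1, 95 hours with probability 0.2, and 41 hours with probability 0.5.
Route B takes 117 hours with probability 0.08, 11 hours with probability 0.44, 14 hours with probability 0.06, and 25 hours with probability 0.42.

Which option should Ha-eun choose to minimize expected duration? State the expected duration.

Route A = 0.2 × 16 + 0.1 × 12 + 0.2 × 95 + 0.5 × 41 = 3.2 + 1.2 + 19 + 20.5 = 43.9
Route B = 0.08 × 117 + 0.44 × 11 + 0.06 × 14 + 0.42 × 25 = 9.36 + 4.84 + 0.84 + 10.5 = 25.54

Route B (25.54 hours)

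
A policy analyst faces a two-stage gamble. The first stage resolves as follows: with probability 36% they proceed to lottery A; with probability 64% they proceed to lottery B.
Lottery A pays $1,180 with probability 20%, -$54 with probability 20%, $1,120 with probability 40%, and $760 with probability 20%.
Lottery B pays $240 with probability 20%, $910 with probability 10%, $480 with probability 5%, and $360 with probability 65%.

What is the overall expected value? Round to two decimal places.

EV(A) = 0.2 × 1180 + 0.2 × (-54) + 0.4 × 1120 + 0.2 × 760 = 236 − 10.8 + 448 + 152 = 825.2
EV(B) = 0.2 × 240 + 0.1 × 910 + 0.05 × 480 + 0.65 × 360 = 48 + 91 + 24 + 234 = 397
Overall = 0.36 × 825.2 + 0.64 × 397 = 297.072 + 254.08 = 551.152

$551.15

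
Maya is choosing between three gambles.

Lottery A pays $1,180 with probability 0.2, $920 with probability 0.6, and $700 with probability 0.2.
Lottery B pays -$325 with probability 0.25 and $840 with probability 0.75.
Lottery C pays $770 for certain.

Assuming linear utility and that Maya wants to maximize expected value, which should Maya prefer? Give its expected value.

Lottery A = 0.2 × 1180 + 0.6 × 920 + 0.2 × 700 = 236 + 552 + 140 = 928
Lottery B = 0.25 × (-325) + 0.75 × 840 = -81.25 + 630 = 548.75
Lottery C: 770 (certain)

Lottery A ($928)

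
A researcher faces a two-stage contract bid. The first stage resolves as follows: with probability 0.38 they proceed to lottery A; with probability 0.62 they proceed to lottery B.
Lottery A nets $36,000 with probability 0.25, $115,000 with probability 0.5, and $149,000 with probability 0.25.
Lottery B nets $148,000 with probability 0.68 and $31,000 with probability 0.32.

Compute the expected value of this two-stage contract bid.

$107,972.20

EV(A) = 0.25 × 36000 + 0.5 × 115000 + 0.25 × 149000 = 9000 + 57500 + 37250 = 103750
EV(B) = 0.68 × 148000 + 0.32 × 31000 = 100640 + 9920 = 110560
Overall = 0.38 × 103750 + 0.62 × 110560 = 39425 + 68547.2 = 107972.2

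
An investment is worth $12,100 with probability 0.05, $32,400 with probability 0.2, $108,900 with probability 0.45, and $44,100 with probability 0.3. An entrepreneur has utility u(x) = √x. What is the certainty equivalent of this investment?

$64,009

E[u] = 0.05·√12100 + 0.2·√32400 + 0.45·√108900 + 0.3·√44100 = 0.05·110 + 0.2·180 + 0.45·330 + 0.3·210 = 253
CE = (253)² = 64009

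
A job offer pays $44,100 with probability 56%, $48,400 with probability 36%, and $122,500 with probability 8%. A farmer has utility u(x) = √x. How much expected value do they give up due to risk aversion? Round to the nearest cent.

$1,384.96

E[u] = 0.56·√44100 + 0.36·√48400 + 0.08·√122500 = 0.56·210 + 0.36·220 + 0.08·350 = 224.8
CE = (224.8)² = 50535.04
Risk premium = EV − CE = 51920 − 50535.04 = 1384.96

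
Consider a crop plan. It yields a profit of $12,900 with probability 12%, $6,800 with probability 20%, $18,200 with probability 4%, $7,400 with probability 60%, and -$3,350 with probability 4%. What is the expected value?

$7,942

EV = 0.12 × 12900 + 0.2 × 6800 + 0.04 × 18200 + 0.6 × 7400 + 0.04 × (-3350) = 1548 + 1360 + 728 + 4440 − 134 = 7942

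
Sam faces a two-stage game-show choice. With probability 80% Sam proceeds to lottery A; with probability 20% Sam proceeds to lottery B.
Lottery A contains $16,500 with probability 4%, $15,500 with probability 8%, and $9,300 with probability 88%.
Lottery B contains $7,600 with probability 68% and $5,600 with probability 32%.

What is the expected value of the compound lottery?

$9,459.20

EV(A) = 0.04 × 16500 + 0.08 × 15500 + 0.88 × 9300 = 660 + 1240 + 8184 = 10084
EV(B) = 0.68 × 7600 + 0.32 × 5600 = 5168 + 1792 = 6960
Overall = 0.8 × 10084 + 0.2 × 6960 = 8067.2 + 1392 = 9459.2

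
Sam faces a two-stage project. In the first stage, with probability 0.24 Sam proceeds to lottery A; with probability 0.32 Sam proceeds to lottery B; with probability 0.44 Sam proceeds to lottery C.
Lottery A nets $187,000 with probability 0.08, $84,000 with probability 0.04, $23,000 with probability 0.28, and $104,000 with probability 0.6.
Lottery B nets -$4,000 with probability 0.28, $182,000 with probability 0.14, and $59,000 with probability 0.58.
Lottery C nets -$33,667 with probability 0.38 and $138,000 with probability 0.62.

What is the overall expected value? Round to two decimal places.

$71,681.28

EV(A) = 0.08 × 187000 + 0.04 × 84000 + 0.28 × 23000 + 0.6 × 104000 = 14960 + 3360 + 6440 + 62400 = 87160
EV(B) = 0.28 × (-4000) + 0.14 × 182000 + 0.58 × 59000 = -1120 + 25480 + 34220 = 58580
EV(C) = 0.38 × (-33667) + 0.62 × 138000 = -12793.46 + 85560 = 72766.54
Overall = 0.24 × 87160 + 0.32 × 58580 + 0.44 × 72766.54 = 20918.4 + 18745.6 + 32017.2776 = 71681.2776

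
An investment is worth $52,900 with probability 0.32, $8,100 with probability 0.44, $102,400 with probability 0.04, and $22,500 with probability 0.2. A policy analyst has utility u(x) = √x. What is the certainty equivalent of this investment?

E[u] = 0.32·√52900 + 0.44·√8100 + 0.04·√102400 + 0.2·√22500 = 0.32·230 + 0.44·90 + 0.04·320 + 0.2·150 = 156
CE = (156)² = 24336

$24,336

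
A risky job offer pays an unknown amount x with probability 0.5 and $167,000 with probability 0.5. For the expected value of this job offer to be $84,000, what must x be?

x = $1,000

0.5·x + 0.5·167000 = 84000
0.5·x = 84000 − 83500 = 500
x = 500 / 0.5 = 1000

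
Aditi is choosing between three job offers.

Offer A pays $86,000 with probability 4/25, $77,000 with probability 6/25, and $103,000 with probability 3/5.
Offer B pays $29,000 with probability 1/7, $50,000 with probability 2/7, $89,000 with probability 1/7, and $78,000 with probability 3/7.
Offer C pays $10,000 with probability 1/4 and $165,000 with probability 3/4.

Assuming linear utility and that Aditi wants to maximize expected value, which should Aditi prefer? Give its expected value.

Offer A = 4/25 × 86000 + 6/25 × 77000 + 3/5 × 103000 = 13760 + 18480 + 61800 = 94040
Offer B = 1/7 × 29000 + 2/7 × 50000 + 1/7 × 89000 + 3/7 × 78000 = 4142.8571 + 14285.7143 + 12714.2857 + 33428.5714 = 64571.4286
Offer C = 1/4 × 10000 + 3/4 × 165000 = 2500 + 123750 = 126250

Offer C ($126,250)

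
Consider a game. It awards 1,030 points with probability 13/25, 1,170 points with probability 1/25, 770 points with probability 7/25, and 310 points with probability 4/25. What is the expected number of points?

847.6 points

EV = 13/25 × 1030 + 1/25 × 1170 + 7/25 × 770 + 4/25 × 310 = 535.6 + 46.8 + 215.6 + 49.6 = 847.6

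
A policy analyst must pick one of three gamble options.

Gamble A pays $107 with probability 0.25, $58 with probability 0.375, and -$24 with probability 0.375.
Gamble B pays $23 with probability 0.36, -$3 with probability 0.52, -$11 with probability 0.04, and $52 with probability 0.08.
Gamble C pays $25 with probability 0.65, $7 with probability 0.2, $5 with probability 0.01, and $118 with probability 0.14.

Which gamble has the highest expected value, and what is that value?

Gamble A = 0.25 × 107 + 0.375 × 58 + 0.375 × (-24) = 26.75 + 21.75 − 9 = 39.5
Gamble B = 0.36 × 23 + 0.52 × (-3) + 0.04 × (-11) + 0.08 × 52 = 8.28 − 1.56 − 0.44 + 4.16 = 10.44
Gamble C = 0.65 × 25 + 0.2 × 7 + 0.01 × 5 + 0.14 × 118 = 16.25 + 1.4 + 0.05 + 16.52 = 34.22

Gamble A ($39.50)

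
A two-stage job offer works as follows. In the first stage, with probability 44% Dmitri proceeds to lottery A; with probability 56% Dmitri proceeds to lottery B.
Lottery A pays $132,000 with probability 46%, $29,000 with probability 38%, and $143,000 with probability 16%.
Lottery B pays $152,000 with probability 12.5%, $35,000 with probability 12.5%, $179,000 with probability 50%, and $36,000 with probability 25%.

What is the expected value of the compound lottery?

$109,882.80

EV(A) = 0.46 × 132000 + 0.38 × 29000 + 0.16 × 143000 = 60720 + 11020 + 22880 = 94620
EV(B) = 0.125 × 152000 + 0.125 × 35000 + 0.5 × 179000 + 0.25 × 36000 = 19000 + 4375 + 89500 + 9000 = 121875
Overall = 0.44 × 94620 + 0.56 × 121875 = 41632.8 + 68250 = 109882.8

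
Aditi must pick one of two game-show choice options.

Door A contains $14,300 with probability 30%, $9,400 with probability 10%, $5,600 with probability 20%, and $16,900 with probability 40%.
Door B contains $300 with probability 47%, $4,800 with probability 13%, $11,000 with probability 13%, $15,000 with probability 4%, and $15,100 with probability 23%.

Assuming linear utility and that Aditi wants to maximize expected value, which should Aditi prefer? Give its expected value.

Door A ($13,110)

Door A = 0.3 × 14300 + 0.1 × 9400 + 0.2 × 5600 + 0.4 × 16900 = 4290 + 940 + 1120 + 6760 = 13110
Door B = 0.47 × 300 + 0.13 × 4800 + 0.13 × 11000 + 0.04 × 15000 + 0.23 × 15100 = 141 + 624 + 1430 + 600 + 3473 = 6268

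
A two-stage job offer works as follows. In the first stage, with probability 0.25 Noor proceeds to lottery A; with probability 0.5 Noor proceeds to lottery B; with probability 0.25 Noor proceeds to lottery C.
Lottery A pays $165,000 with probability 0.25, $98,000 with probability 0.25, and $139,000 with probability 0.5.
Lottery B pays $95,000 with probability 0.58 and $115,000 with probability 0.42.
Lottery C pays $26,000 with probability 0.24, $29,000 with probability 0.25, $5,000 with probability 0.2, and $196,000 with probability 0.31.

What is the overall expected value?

$104,325

EV(A) = 0.25 × 165000 + 0.25 × 98000 + 0.5 × 139000 = 41250 + 24500 + 69500 = 135250
EV(B) = 0.58 × 95000 + 0.42 × 115000 = 55100 + 48300 = 103400
EV(C) = 0.24 × 26000 + 0.25 × 29000 + 0.2 × 5000 + 0.31 × 196000 = 6240 + 7250 + 1000 + 60760 = 75250
Overall = 0.25 × 135250 + 0.5 × 103400 + 0.25 × 75250 = 33812.5 + 51700 + 18812.5 = 104325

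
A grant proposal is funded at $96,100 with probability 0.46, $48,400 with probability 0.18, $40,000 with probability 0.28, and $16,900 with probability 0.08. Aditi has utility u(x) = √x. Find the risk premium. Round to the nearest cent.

$3,668.04

E[u] = 0.46·√96100 + 0.18·√48400 + 0.28·√40000 + 0.08·√16900 = 0.46·310 + 0.18·220 + 0.28·200 + 0.08·130 = 248.6
CE = (248.6)² = 61801.96
Risk premium = EV − CE = 65470 − 61801.96 = 3668.04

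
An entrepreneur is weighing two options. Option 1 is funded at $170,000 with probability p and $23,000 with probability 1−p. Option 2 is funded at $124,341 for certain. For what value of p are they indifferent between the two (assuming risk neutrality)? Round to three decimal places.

p·170000 + (1−p)·23000 = 124341
147000p + 23000 = 124341
p = (124341 − 23000) / 147000

p = 0.689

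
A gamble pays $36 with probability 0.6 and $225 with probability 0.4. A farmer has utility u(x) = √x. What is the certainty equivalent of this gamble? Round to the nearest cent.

$92.16

E[u] = 0.6·√36 + 0.4·√225 = 0.6·6 + 0.4·15 = 9.6
CE = (9.6)² = 92.16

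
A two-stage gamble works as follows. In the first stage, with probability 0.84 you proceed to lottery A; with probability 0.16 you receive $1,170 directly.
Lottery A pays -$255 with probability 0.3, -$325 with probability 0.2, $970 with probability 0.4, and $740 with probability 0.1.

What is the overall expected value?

EV(A) = 0.3 × (-255) + 0.2 × (-325) + 0.4 × 970 + 0.1 × 740 = -76.5 − 65 + 388 + 74 = 320.5
Branch B: 1170 (certain)
Overall = 0.84 × 320.5 + 0.16 × 1170 = 269.22 + 187.2 = 456.42

$456.42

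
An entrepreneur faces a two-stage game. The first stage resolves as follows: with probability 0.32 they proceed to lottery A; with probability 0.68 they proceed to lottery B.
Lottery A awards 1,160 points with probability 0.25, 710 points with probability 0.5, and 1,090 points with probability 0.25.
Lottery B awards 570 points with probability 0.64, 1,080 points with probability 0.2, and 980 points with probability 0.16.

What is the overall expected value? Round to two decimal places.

EV(A) = 0.25 × 1160 + 0.5 × 710 + 0.25 × 1090 = 290 + 355 + 272.5 = 917.5
EV(B) = 0.64 × 570 + 0.2 × 1080 + 0.16 × 980 = 364.8 + 216 + 156.8 = 737.6
Overall = 0.32 × 917.5 + 0.68 × 737.6 = 293.6 + 501.568 = 795.168

795.17 points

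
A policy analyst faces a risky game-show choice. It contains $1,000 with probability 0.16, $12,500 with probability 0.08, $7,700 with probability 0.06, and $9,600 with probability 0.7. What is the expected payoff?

$8,342

EV = 0.16 × 1000 + 0.08 × 12500 + 0.06 × 7700 + 0.7 × 9600 = 160 + 1000 + 462 + 6720 = 8342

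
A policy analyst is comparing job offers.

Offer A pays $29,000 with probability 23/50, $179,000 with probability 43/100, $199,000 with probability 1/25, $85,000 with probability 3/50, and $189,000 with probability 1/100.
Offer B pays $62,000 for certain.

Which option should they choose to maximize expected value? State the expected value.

Offer A = 23/50 × 29000 + 43/100 × 179000 + 1/25 × 199000 + 3/50 × 85000 + 1/100 × 189000 = 13340 + 76970 + 7960 + 5100 + 1890 = 105260
Offer B: 62000 (certain)

Offer A ($105,260)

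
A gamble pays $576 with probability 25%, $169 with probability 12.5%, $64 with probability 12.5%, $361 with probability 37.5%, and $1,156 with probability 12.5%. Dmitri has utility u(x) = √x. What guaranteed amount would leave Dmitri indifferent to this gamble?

$400

E[u] = 0.25·√576 + 0.125·√169 + 0.125·√64 + 0.375·√361 + 0.125·√1156 = 0.25·24 + 0.125·13 + 0.125·8 + 0.375·19 + 0.125·34 = 20
CE = (20)² = 400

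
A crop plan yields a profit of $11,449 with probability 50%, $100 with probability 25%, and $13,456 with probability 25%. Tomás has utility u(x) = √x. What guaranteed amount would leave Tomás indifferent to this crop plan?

E[u] = 0.5·√11449 + 0.25·√100 + 0.25·√13456 = 0.5·107 + 0.25·10 + 0.25·116 = 85
CE = (85)² = 7225

$7,225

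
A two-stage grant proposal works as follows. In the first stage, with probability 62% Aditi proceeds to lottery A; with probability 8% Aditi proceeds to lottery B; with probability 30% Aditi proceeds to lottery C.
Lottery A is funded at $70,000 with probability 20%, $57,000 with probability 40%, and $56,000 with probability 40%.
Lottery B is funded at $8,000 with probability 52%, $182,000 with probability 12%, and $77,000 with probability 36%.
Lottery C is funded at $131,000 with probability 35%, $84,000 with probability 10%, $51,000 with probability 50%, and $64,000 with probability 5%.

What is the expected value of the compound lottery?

EV(A) = 0.2 × 70000 + 0.4 × 57000 + 0.4 × 56000 = 14000 + 22800 + 22400 = 59200
EV(B) = 0.52 × 8000 + 0.12 × 182000 + 0.36 × 77000 = 4160 + 21840 + 27720 = 53720
EV(C) = 0.35 × 131000 + 0.1 × 84000 + 0.5 × 51000 + 0.05 × 64000 = 45850 + 8400 + 25500 + 3200 = 82950
Overall = 0.62 × 59200 + 0.08 × 53720 + 0.3 × 82950 = 36704 + 4297.6 + 24885 = 65886.6

$65,886.60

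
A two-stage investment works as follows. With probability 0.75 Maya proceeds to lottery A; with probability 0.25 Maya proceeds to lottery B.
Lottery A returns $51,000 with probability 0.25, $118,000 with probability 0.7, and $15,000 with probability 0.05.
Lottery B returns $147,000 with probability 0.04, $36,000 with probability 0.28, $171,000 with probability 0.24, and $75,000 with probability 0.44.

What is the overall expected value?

$94,575

EV(A) = 0.25 × 51000 + 0.7 × 118000 + 0.05 × 15000 = 12750 + 82600 + 750 = 96100
EV(B) = 0.04 × 147000 + 0.28 × 36000 + 0.24 × 171000 + 0.44 × 75000 = 5880 + 10080 + 41040 + 33000 = 90000
Overall = 0.75 × 96100 + 0.25 × 90000 = 72075 + 22500 = 94575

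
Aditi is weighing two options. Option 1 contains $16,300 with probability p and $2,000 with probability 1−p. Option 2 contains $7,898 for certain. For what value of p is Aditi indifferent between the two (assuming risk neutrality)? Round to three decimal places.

p·16300 + (1−p)·2000 = 7898
14300p + 2000 = 7898
p = (7898 − 2000) / 14300

p = 0.412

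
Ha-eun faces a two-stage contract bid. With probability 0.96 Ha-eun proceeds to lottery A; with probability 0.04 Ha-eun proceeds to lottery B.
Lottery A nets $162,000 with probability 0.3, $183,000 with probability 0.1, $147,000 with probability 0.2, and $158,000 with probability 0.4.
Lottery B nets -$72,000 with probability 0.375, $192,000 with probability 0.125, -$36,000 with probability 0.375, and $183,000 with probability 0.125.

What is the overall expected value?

EV(A) = 0.3 × 162000 + 0.1 × 183000 + 0.2 × 147000 + 0.4 × 158000 = 48600 + 18300 + 29400 + 63200 = 159500
EV(B) = 0.375 × (-72000) + 0.125 × 192000 + 0.375 × (-36000) + 0.125 × 183000 = -27000 + 24000 − 13500 + 22875 = 6375
Overall = 0.96 × 159500 + 0.04 × 6375 = 153120 + 255 = 153375

$153,375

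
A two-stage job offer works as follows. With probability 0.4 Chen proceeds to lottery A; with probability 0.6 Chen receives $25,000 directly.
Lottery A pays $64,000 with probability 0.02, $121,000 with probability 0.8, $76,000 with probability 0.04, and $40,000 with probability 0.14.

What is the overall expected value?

$57,688

EV(A) = 0.02 × 64000 + 0.8 × 121000 + 0.04 × 76000 + 0.14 × 40000 = 1280 + 96800 + 3040 + 5600 = 106720
Branch B: 25000 (certain)
Overall = 0.4 × 106720 + 0.6 × 25000 = 42688 + 15000 = 57688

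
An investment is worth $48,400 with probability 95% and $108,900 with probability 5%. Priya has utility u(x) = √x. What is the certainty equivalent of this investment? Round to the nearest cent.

E[u] = 0.95·√48400 + 0.05·√108900 = 0.95·220 + 0.05·330 = 225.5
CE = (225.5)² = 50850.25

$50,850.25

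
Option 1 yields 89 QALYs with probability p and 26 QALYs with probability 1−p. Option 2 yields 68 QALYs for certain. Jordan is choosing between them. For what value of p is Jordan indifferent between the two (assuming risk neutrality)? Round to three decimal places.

p = 0.667

p·89 + (1−p)·26 = 68
63p + 26 = 68
p = (68 − 26) / 63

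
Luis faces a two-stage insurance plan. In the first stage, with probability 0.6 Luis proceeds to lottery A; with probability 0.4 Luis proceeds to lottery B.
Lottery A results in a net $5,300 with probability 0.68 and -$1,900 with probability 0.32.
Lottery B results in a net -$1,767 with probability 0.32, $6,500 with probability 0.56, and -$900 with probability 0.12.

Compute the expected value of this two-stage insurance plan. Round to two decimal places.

$2,984.22

EV(A) = 0.68 × 5300 + 0.32 × (-1900) = 3604 − 608 = 2996
EV(B) = 0.32 × (-1767) + 0.56 × 6500 + 0.12 × (-900) = -565.44 + 3640 − 108 = 2966.56
Overall = 0.6 × 2996 + 0.4 × 2966.56 = 1797.6 + 1186.624 = 2984.224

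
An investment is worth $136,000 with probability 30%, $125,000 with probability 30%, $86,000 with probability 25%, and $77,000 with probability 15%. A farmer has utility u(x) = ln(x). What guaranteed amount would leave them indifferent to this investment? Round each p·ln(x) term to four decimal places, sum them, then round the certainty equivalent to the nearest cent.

$108,564.53

E[u] = 0.3·ln(136000) + 0.3·ln(125000) + 0.25·ln(86000) + 0.15·ln(77000) = 3.5461 + 3.5208 + 2.8405 + 1.6877 = 11.5951
CE = e^11.5951 ≈ 108564.53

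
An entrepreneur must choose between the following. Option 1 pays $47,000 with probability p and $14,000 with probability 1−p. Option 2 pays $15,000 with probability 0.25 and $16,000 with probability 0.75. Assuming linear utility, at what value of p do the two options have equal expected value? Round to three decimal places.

EV(Option 2) = 0.25 × 15000 + 0.75 × 16000 = 3750 + 12000 = 15750
p·47000 + (1−p)·14000 = 15750
33000p + 14000 = 15750
p = (15750 − 14000) / 33000

p = 0.053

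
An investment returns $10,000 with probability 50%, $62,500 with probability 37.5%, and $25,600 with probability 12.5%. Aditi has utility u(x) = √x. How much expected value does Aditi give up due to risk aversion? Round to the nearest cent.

$4,823.44

E[u] = 0.5·√10000 + 0.375·√62500 + 0.125·√25600 = 0.5·100 + 0.375·250 + 0.125·160 = 163.75
CE = (163.75)² = 26814.0625
Risk premium = EV − CE = 31637.5 − 26814.0625 = 4823.4375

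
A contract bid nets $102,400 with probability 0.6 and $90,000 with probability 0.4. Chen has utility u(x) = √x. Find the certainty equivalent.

$97,344

E[u] = 0.6·√102400 + 0.4·√90000 = 0.6·320 + 0.4·300 = 312
CE = (312)² = 97344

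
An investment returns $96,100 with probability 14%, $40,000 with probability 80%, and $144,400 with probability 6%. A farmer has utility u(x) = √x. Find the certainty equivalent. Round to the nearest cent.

E[u] = 0.14·√96100 + 0.8·√40000 + 0.06·√144400 = 0.14·310 + 0.8·200 + 0.06·380 = 226.2
CE = (226.2)² = 51166.44

$51,166.44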